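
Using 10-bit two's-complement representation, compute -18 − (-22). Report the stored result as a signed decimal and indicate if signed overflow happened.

4; no overflow

-18 → 1111101110
-22 → 1111101010
Subtract via negate-and-add: invert 1111101010 + 1 = 0000010110 (i.e. 22).
  1111101110
+ 0000010110
= 0000000100  (discard carry-out 1)
Result 0000000100: MSB = 0 → value 4.
Addends (after negating the subtrahend) have opposite signs, so signed overflow cannot occur.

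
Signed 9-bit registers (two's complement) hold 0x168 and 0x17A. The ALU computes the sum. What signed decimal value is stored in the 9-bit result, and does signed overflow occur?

0x168 = 101101000 = -152 (signed)
0x17A = 101111010 = -134 (signed)
  101101000
+ 101111010
= 011100010  (discard carry-out 1)
Result 011100010: MSB = 0 → value 226.
Both addends are negative but the stored result is non-negative: signed overflow. The true value -152 + (-134) = -286 lies outside [-256, 255].

226; overflow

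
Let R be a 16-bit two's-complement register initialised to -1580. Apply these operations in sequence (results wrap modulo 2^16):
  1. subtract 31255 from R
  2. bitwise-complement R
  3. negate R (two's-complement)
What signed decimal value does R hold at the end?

Start: R = -1580 = 1111100111010100.
R = -1580 − 31255 = -32835; wraps to 32701 = 0111111110111101
R = NOT 0111111110111101 = 1000000001000010 = -32702
R = −(-32702) = 32702 = 0111111110111110

32702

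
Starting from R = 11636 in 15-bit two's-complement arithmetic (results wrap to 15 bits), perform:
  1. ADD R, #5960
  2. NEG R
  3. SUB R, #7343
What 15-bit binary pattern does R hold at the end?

Start: R = 11636 = 010110101110100.
R = 11636 + 5960 = 17596; wraps to -15172 = 100010010111100
R = −(-15172) = 15172 = 011101101000100
R = 15172 − 7343 = 7829 = 001111010010101

001111010010101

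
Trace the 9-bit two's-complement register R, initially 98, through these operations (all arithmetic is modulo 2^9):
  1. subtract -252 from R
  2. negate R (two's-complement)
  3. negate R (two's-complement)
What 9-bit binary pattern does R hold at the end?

101011110

Start: R = 98 = 001100010.
R = 98 − (-252) = 350; wraps to -162 = 101011110
R = −(-162) = 162 = 010100010
R = −(162) = -162 = 101011110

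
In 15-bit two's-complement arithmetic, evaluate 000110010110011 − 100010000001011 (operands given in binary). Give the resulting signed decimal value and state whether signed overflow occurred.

000110010110011 = 3251 (signed)
100010000001011 = -15349 (signed)
Subtract via negate-and-add: invert 100010000001011 + 1 = 011101111110101 (i.e. 15349).
  000110010110011
+ 011101111110101
= 100100010101000
Result 100100010101000: MSB = 1 → 18600 − 32768 = -14168.
Both addends (after negating the subtrahend) are non-negative but the stored result is negative: signed overflow. The true value 3251 − (-15349) = 18600 lies outside [-16384, 16383].

-14168; overflow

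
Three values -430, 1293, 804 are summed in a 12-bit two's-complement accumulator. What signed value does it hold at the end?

-430 + 1293 = 863 (001101011111)
863 + 804 = 1667 (011010000011)

1667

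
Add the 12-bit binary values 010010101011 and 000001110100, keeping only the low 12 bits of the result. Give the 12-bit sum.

010100011111

  010010101011
+ 000001110100
= 010100011111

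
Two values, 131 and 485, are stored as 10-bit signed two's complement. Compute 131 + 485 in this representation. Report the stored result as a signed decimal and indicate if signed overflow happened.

-408; overflow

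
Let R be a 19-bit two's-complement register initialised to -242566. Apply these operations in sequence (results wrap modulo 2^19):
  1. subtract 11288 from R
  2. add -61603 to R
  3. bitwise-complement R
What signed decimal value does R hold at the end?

Start: R = -242566 = 1000100110001111010.
R = -242566 − 11288 = -253854 = 1000010000001100010
R = -253854 + (-61603) = -315457; wraps to 208831 = 0110010111110111111
R = NOT 0110010111110111111 = 1001101000001000000 = -208832

-208832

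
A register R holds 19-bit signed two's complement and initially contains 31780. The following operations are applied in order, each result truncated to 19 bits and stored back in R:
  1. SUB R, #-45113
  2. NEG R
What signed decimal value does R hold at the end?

-76893

Start: R = 31780 = 0000111110000100100.
R = 31780 − (-45113) = 76893 = 0010010110001011101
R = −(76893) = -76893 = 1101101001110100011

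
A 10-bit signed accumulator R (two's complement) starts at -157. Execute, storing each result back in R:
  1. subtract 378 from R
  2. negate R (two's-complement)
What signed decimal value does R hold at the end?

Start: R = -157 = 1101100011.
R = -157 − 378 = -535; wraps to 489 = 0111101001
R = −(489) = -489 = 1000010111

-489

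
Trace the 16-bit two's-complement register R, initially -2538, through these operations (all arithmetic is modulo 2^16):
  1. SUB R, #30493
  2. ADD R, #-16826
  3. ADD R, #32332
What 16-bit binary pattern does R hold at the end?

Start: R = -2538 = 1111011000010110.
R = -2538 − 30493 = -33031; wraps to 32505 = 0111111011111001
R = 32505 + (-16826) = 15679 = 0011110100111111
R = 15679 + 32332 = 48011; wraps to -17525 = 1011101110001011

1011101110001011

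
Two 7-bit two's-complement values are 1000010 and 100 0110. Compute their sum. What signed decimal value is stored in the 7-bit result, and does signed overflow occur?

1000010 = -62 (signed)
100 0110 → 1000110 = -58 (signed)
  1000010
+ 1000110
= 0001000  (discard carry-out 1)
Result 0001000: MSB = 0 → value 8.
Both addends are negative but the stored result is non-negative: signed overflow. The true value -62 + (-58) = -120 lies outside [-64, 63].

8; overflow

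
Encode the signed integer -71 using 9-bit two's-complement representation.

110111001

|-71| = 71 = 001000111 in 9 bits.
Invert the bits: 110111000. Add 1: 110111001.
Check: 110111001 reads as 441 − 512 = -71.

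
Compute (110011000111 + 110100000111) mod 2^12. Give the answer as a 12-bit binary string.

100111001110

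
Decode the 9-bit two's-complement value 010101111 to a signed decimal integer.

175

MSB is 0, so the value is non-negative: 010101111 = 175.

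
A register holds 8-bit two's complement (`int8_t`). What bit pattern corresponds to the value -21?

11101011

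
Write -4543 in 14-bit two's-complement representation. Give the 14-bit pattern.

10111001000001

|-4543| = 4543 = 01000110111111 in 14 bits.
Invert the bits: 10111001000000. Add 1: 10111001000001.
Check: 10111001000001 reads as 11841 − 16384 = -4543.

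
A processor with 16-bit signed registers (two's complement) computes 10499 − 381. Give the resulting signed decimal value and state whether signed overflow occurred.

10118; no overflow

10499 → 0010100100000011
381 → 0000000101111101
Subtract via negate-and-add: invert 0000000101111101 + 1 = 1111111010000011 (i.e. -381).
  0010100100000011
+ 1111111010000011
= 0010011110000110  (discard carry-out 1)
Result 0010011110000110: MSB = 0 → value 10118.
Addends (after negating the subtrahend) have opposite signs, so signed overflow cannot occur.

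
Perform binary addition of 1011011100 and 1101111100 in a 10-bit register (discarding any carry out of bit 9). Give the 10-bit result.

  1011011100
+ 1101111100
= 1001011000  (discard carry-out 1)

1001011000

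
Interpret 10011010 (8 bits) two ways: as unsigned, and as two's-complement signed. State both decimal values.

Unsigned: 10011010 = 154.
Signed: MSB=1 → 154 − 256 = -102.

unsigned = 154, signed = -102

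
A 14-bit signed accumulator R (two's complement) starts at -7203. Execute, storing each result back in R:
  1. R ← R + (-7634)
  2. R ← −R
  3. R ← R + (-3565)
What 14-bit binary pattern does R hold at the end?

Start: R = -7203 = 10001111011101.
R = -7203 + (-7634) = -14837; wraps to 1547 = 00011000001011
R = −(1547) = -1547 = 11100111110101
R = -1547 + (-3565) = -5112 = 10110000001000

10110000001000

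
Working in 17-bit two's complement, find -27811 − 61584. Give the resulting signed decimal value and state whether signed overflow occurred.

-27811 → 11001001101011101
61584 → 01111000010010000
Subtract via negate-and-add: invert 01111000010010000 + 1 = 10000111101110000 (i.e. -61584).
  11001001101011101
+ 10000111101110000
= 01010001011001101  (discard carry-out 1)
Result 01010001011001101: MSB = 0 → value 41677.
Both addends (after negating the subtrahend) are negative but the stored result is non-negative: signed overflow. The true value -27811 − 61584 = -89395 lies outside [-65536, 65535].

41677; overflow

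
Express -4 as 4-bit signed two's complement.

1100

|-4| = 4 = 0100 in 4 bits.
Invert the bits: 1011. Add 1: 1100.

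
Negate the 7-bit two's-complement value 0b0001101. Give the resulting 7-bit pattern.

Invert: 1110010. Add 1: 1110011.

1110011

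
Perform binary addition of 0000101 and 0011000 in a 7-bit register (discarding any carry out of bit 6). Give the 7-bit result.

0011101

  0000101
+ 0011000
= 0011101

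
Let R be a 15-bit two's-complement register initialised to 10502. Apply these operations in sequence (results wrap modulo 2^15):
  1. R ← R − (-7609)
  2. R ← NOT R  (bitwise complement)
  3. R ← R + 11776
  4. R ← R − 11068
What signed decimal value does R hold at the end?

15364

Start: R = 10502 = 010100100000110.
R = 10502 − (-7609) = 18111; wraps to -14657 = 100011010111111
R = NOT 100011010111111 = 011100101000000 = 14656
R = 14656 + 11776 = 26432; wraps to -6336 = 110011101000000
R = -6336 − 11068 = -17404; wraps to 15364 = 011110000000100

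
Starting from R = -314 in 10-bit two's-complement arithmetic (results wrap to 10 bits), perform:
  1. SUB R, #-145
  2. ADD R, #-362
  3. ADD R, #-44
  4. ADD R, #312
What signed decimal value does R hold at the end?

Start: R = -314 = 1011000110.
R = -314 − (-145) = -169 = 1101010111
R = -169 + (-362) = -531; wraps to 493 = 0111101101
R = 493 + (-44) = 449 = 0111000001
R = 449 + 312 = 761; wraps to -263 = 1011111001

-263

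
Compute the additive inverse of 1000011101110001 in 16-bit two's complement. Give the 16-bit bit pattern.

0111100010001111

Invert: 0111100010001110. Add 1: 0111100010001111.
Check: 1000011101110001 = -30863, 0111100010001111 = 30863.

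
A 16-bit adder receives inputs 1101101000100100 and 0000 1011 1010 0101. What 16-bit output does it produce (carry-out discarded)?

1110010111001001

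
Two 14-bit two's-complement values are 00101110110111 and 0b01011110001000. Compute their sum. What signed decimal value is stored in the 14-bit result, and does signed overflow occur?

-7361; overflow

00101110110111 = 2999 (signed)
0b01011110001000 → 01011110001000 = 6024 (signed)
  00101110110111
+ 01011110001000
= 10001100111111
Result 10001100111111: MSB = 1 → 9023 − 16384 = -7361.
Both addends are non-negative but the stored result is negative: signed overflow. The true value 2999 + 6024 = 9023 lies outside [-8192, 8191].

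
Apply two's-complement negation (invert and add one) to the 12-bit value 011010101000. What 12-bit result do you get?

100101011000

Invert: 100101010111. Add 1: 100101011000.
Check: 011010101000 = 1704, 100101011000 = -1704.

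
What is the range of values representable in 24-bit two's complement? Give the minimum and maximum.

min = -8388608, max = 8388607

Minimum: −2^23 = -8388608.
Maximum: 2^23 − 1 = 8388607.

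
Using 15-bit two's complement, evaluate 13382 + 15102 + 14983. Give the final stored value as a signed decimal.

13382 + 15102 = 28484 → wraps to -4284 (110111101000100)
-4284 + 14983 = 10699 (010100111001011)

10699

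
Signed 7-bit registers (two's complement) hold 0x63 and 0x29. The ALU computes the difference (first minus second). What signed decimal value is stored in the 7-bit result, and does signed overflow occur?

0x63 = 1100011 = -29 (signed)
0x29 = 0101001 = 41 (signed)
Subtract via negate-and-add: invert 0101001 + 1 = 1010111 (i.e. -41).
  1100011
+ 1010111
= 0111010  (discard carry-out 1)
Result 0111010: MSB = 0 → value 58.
Both addends (after negating the subtrahend) are negative but the stored result is non-negative: signed overflow. The true value -29 − 41 = -70 lies outside [-64, 63].

58; overflow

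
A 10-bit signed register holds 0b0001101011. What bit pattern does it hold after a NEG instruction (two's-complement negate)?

1110010101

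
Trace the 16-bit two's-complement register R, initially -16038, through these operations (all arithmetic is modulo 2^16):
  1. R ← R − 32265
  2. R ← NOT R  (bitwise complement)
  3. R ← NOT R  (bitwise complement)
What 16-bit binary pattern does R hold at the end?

0100001101010001

Start: R = -16038 = 1100000101011010.
R = -16038 − 32265 = -48303; wraps to 17233 = 0100001101010001
R = NOT 0100001101010001 = 1011110010101110 = -17234
R = NOT 1011110010101110 = 0100001101010001 = 17233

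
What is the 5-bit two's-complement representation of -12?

10100

|-12| = 12 = 01100 in 5 bits.
Invert the bits: 10011. Add 1: 10100.
Check: 10100 reads as 20 − 32 = -12.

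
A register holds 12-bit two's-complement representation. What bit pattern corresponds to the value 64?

000001000000

64 is non-negative, so write it directly in 12 bits: 000001000000.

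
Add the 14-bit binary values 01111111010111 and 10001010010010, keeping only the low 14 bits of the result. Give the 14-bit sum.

  01111111010111
+ 10001010010010
= 00001001101001  (discard carry-out 1)

00001001101001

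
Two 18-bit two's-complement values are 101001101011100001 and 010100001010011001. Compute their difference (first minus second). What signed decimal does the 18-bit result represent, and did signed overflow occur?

88136; overflow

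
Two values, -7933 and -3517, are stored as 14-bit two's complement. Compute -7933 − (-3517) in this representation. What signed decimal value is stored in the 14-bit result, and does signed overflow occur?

-4416; no overflow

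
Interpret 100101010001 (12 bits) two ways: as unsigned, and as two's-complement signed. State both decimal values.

Unsigned: 100101010001 = 2385.
Signed: MSB=1 → 2385 − 4096 = -1711.

unsigned = 2385, signed = -1711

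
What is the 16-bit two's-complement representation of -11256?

1101010000001000

|-11256| = 11256 = 0010101111111000 in 16 bits.
Invert the bits: 1101010000000111. Add 1: 1101010000001000.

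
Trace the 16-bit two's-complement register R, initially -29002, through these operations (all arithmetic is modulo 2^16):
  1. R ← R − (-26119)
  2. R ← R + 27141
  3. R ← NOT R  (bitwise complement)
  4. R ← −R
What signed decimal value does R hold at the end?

24259

Start: R = -29002 = 1000111010110110.
R = -29002 − (-26119) = -2883 = 1111010010111101
R = -2883 + 27141 = 24258 = 0101111011000010
R = NOT 0101111011000010 = 1010000100111101 = -24259
R = −(-24259) = 24259 = 0101111011000011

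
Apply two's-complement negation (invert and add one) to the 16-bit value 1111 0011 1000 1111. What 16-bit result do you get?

Invert: 0000110001110000. Add 1: 0000110001110001.
Check: 1111001110001111 = -3185, 0000110001110001 = 3185.

0000110001110001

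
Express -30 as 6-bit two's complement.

100010

|-30| = 30 = 011110 in 6 bits.
Invert the bits: 100001. Add 1: 100010.
Check: 100010 reads as 34 − 64 = -30.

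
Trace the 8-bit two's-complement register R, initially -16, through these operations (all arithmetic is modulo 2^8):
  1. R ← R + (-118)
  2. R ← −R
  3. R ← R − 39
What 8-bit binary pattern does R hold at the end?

01011111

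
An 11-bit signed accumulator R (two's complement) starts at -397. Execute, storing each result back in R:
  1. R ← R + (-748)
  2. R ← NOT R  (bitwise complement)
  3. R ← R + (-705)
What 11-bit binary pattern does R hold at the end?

00110110111

Start: R = -397 = 11001110011.
R = -397 + (-748) = -1145; wraps to 903 = 01110000111
R = NOT 01110000111 = 10001111000 = -904
R = -904 + (-705) = -1609; wraps to 439 = 00110110111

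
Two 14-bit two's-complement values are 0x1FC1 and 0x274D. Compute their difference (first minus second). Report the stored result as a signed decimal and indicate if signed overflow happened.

0x1FC1 = 01111111000001 = 8129 (signed)
0x274D = 10011101001101 = -6323 (signed)
Subtract via negate-and-add: invert 10011101001101 + 1 = 01100010110011 (i.e. 6323).
  01111111000001
+ 01100010110011
= 11100001110100
Result 11100001110100: MSB = 1 → 14452 − 16384 = -1932.
Both addends (after negating the subtrahend) are non-negative but the stored result is negative: signed overflow. The true value 8129 − (-6323) = 14452 lies outside [-8192, 8191].

-1932; overflow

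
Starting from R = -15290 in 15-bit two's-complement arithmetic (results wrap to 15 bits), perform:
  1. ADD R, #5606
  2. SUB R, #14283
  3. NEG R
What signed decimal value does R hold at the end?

Start: R = -15290 = 100010001000110.
R = -15290 + 5606 = -9684 = 101101000101100
R = -9684 − 14283 = -23967; wraps to 8801 = 010001001100001
R = −(8801) = -8801 = 101110110011111

-8801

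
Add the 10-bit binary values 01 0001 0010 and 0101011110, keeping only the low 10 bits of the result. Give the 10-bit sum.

1001110000

  0100010010
+ 0101011110
= 1001110000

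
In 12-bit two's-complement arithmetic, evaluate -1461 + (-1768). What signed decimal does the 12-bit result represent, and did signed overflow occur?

-1461 → 101001001011
-1768 → 100100011000
  101001001011
+ 100100011000
= 001101100011  (discard carry-out 1)
Result 001101100011: MSB = 0 → value 867.
Both addends are negative but the stored result is non-negative: signed overflow. The true value -1461 + (-1768) = -3229 lies outside [-2048, 2047].

867; overflow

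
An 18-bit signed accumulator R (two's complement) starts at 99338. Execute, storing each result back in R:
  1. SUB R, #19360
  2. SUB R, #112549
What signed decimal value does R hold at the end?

-32571

Start: R = 99338 = 011000010000001010.
R = 99338 − 19360 = 79978 = 010011100001101010
R = 79978 − 112549 = -32571 = 111000000011000101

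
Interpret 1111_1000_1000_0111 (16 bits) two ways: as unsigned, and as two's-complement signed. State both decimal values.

Unsigned: 1111100010000111 = 63623.
Signed: MSB=1 → 63623 − 65536 = -1913.

unsigned = 63623, signed = -1913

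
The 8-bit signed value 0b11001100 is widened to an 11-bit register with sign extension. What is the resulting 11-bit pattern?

MSB of 11001100 is 1; replicate it into the new high bits.
111|11001100 → 11111001100 (still -52).

11111001100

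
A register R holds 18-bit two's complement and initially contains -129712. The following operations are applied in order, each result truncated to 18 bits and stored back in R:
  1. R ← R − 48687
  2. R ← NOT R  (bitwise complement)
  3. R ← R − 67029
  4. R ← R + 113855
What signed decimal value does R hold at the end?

-36920

Start: R = -129712 = 100000010101010000.
R = -129712 − 48687 = -178399; wraps to 83745 = 010100011100100001
R = NOT 010100011100100001 = 101011100011011110 = -83746
R = -83746 − 67029 = -150775; wraps to 111369 = 011011001100001001
R = 111369 + 113855 = 225224; wraps to -36920 = 110110111111001000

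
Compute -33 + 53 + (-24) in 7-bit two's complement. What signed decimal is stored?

-33 + 53 = 20 (0010100)
20 + (-24) = -4 (1111100)

-4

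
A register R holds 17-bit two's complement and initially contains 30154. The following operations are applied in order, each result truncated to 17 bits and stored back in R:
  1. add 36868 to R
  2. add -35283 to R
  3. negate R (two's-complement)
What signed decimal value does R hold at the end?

-31739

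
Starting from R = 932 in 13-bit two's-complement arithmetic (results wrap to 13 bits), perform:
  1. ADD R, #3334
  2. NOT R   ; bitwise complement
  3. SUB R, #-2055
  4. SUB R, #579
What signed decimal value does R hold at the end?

-2791

Start: R = 932 = 0001110100100.
R = 932 + 3334 = 4266; wraps to -3926 = 1000010101010
R = NOT 1000010101010 = 0111101010101 = 3925
R = 3925 − (-2055) = 5980; wraps to -2212 = 1011101011100
R = -2212 − 579 = -2791 = 1010100011001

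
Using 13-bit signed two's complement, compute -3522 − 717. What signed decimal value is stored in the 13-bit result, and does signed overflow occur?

3953; overflow

-3522 → 1001000111110
717 → 0001011001101
Subtract via negate-and-add: invert 0001011001101 + 1 = 1110100110011 (i.e. -717).
  1001000111110
+ 1110100110011
= 0111101110001  (discard carry-out 1)
Result 0111101110001: MSB = 0 → value 3953.
Both addends (after negating the subtrahend) are negative but the stored result is non-negative: signed overflow. The true value -3522 − 717 = -4239 lies outside [-4096, 4095].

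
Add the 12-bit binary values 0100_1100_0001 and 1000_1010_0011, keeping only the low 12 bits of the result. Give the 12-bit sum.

110101100100

  010011000001
+ 100010100011
= 110101100100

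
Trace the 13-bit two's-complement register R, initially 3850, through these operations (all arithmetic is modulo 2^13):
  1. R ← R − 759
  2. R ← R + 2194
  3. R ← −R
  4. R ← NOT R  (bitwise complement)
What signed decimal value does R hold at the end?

-2908

Start: R = 3850 = 0111100001010.
R = 3850 − 759 = 3091 = 0110000010011
R = 3091 + 2194 = 5285; wraps to -2907 = 1010010100101
R = −(-2907) = 2907 = 0101101011011
R = NOT 0101101011011 = 1010010100100 = -2908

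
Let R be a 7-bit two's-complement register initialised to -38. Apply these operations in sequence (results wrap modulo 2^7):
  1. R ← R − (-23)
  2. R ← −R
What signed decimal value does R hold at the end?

15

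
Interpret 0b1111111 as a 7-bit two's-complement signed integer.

-1

MSB is 1, so the value is negative.
Unsigned reading: 127. Subtract 2^7 = 128: 127 − 128 = -1.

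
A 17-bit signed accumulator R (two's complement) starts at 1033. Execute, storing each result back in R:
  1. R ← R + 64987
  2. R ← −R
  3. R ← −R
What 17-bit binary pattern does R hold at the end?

Start: R = 1033 = 00000010000001001.
R = 1033 + 64987 = 66020; wraps to -65052 = 10000000111100100
R = −(-65052) = 65052 = 01111111000011100
R = −(65052) = -65052 = 10000000111100100

10000000111100100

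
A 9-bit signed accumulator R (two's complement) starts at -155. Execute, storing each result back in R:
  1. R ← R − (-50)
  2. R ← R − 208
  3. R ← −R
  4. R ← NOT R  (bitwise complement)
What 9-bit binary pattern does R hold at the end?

011000110

Start: R = -155 = 101100101.
R = -155 − (-50) = -105 = 110010111
R = -105 − 208 = -313; wraps to 199 = 011000111
R = −(199) = -199 = 100111001
R = NOT 100111001 = 011000110 = 198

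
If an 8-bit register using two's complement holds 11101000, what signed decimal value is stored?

MSB is 1, so the value is negative.
Invert: 00010111. Add 1: 00011000 = 24. So the value is −24.

-24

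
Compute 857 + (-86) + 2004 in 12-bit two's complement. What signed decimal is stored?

857 + (-86) = 771 (001100000011)
771 + 2004 = 2775 → wraps to -1321 (101011010111)

-1321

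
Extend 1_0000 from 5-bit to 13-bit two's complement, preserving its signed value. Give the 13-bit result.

MSB of 10000 is 1; replicate it into the new high bits.
11111111|10000 → 1111111110000 (still -16).

1111111110000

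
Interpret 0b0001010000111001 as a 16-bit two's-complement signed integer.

5177

MSB is 0, so the value is non-negative: 0001010000111001 = 5177.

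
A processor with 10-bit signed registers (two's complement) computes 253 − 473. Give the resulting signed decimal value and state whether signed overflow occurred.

253 → 0011111101
473 → 0111011001
Subtract via negate-and-add: invert 0111011001 + 1 = 1000100111 (i.e. -473).
  0011111101
+ 1000100111
= 1100100100
Result 1100100100: MSB = 1 → 804 − 1024 = -220.
Addends (after negating the subtrahend) have opposite signs, so signed overflow cannot occur.

-220; no overflow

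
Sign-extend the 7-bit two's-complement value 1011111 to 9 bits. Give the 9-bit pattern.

MSB of 1011111 is 1; replicate it into the new high bits.
11|1011111 → 111011111 (still -33).

111011111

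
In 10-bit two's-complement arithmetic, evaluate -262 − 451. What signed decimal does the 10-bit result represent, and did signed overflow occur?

311; overflow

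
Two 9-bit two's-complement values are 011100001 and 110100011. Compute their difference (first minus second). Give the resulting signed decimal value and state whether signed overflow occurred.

-194; overflow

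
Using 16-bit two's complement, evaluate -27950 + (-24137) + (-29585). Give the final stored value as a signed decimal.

-16136

-27950 + (-24137) = -52087 → wraps to 13449 (0011010010001001)
13449 + (-29585) = -16136 (1100000011111000)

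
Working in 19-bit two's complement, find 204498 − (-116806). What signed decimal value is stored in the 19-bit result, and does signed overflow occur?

204498 → 0110001111011010010
-116806 → 1100011011110111010
Subtract via negate-and-add: invert 1100011011110111010 + 1 = 0011100100001000110 (i.e. 116806).
  0110001111011010010
+ 0011100100001000110
= 1001110011100011000
Result 1001110011100011000: MSB = 1 → 321304 − 524288 = -202984.
Both addends (after negating the subtrahend) are non-negative but the stored result is negative: signed overflow. The true value 204498 − (-116806) = 321304 lies outside [-262144, 262143].

-202984; overflow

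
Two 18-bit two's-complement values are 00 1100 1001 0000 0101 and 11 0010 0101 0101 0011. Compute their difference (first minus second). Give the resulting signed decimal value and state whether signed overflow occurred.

107442; no overflow

00 1100 1001 0000 0101 → 001100100100000101 = 51461 (signed)
11 0010 0101 0101 0011 → 110010010101010011 = -55981 (signed)
Subtract via negate-and-add: invert 110010010101010011 + 1 = 001101101010101101 (i.e. 55981).
  001100100100000101
+ 001101101010101101
= 011010001110110010
Result 011010001110110010: MSB = 0 → value 107442.
Both addends (after negating the subtrahend) are non-negative and so is the stored result: no signed overflow.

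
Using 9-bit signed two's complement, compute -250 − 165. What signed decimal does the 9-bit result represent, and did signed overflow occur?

-250 → 100000110
165 → 010100101
Subtract via negate-and-add: invert 010100101 + 1 = 101011011 (i.e. -165).
  100000110
+ 101011011
= 001100001  (discard carry-out 1)
Result 001100001: MSB = 0 → value 97.
Both addends (after negating the subtrahend) are negative but the stored result is non-negative: signed overflow. The true value -250 − 165 = -415 lies outside [-256, 255].

97; overflow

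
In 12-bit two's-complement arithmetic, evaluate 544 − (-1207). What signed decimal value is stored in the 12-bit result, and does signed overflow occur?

544 → 001000100000
-1207 → 101101001001
Subtract via negate-and-add: invert 101101001001 + 1 = 010010110111 (i.e. 1207).
  001000100000
+ 010010110111
= 011011010111
Result 011011010111: MSB = 0 → value 1751.
Both addends (after negating the subtrahend) are non-negative and so is the stored result: no signed overflow.

1751; no overflow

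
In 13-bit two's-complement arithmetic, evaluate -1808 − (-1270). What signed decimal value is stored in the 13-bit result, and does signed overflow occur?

-1808 → 1100011110000
-1270 → 1101100001010
Subtract via negate-and-add: invert 1101100001010 + 1 = 0010011110110 (i.e. 1270).
  1100011110000
+ 0010011110110
= 1110111100110
Result 1110111100110: MSB = 1 → 7654 − 8192 = -538.
Addends (after negating the subtrahend) have opposite signs, so signed overflow cannot occur.

-538; no overflow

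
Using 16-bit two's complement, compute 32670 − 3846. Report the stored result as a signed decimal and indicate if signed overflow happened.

32670 → 0111111110011110
3846 → 0000111100000110
Subtract via negate-and-add: invert 0000111100000110 + 1 = 1111000011111010 (i.e. -3846).
  0111111110011110
+ 1111000011111010
= 0111000010011000  (discard carry-out 1)
Result 0111000010011000: MSB = 0 → value 28824.
Addends (after negating the subtrahend) have opposite signs, so signed overflow cannot occur.

28824; no overflow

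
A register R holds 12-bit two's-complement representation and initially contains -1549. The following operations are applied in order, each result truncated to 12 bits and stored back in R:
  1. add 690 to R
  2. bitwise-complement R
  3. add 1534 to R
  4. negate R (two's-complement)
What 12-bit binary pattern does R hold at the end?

Start: R = -1549 = 100111110011.
R = -1549 + 690 = -859 = 110010100101
R = NOT 110010100101 = 001101011010 = 858
R = 858 + 1534 = 2392; wraps to -1704 = 100101011000
R = −(-1704) = 1704 = 011010101000

011010101000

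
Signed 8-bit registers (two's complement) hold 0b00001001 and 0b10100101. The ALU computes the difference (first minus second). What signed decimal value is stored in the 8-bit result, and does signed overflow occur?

0b00001001 → 00001001 = 9 (signed)
0b10100101 → 10100101 = -91 (signed)
Subtract via negate-and-add: invert 10100101 + 1 = 01011011 (i.e. 91).
  00001001
+ 01011011
= 01100100
Result 01100100: MSB = 0 → value 100.
Both addends (after negating the subtrahend) are non-negative and so is the stored result: no signed overflow.

100; no overflow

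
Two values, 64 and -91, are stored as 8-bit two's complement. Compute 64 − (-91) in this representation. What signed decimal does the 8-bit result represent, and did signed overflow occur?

64 → 01000000
-91 → 10100101
Subtract via negate-and-add: invert 10100101 + 1 = 01011011 (i.e. 91).
  01000000
+ 01011011
= 10011011
Result 10011011: MSB = 1 → 155 − 256 = -101.
Both addends (after negating the subtrahend) are non-negative but the stored result is negative: signed overflow. The true value 64 − (-91) = 155 lies outside [-128, 127].

-101; overflow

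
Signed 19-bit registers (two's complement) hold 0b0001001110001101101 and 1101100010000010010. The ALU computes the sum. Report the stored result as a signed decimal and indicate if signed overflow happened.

-40833; no overflow

0b0001001110001101101 → 0001001110001101101 = 40045 (signed)
1101100010000010010 = -80878 (signed)
  0001001110001101101
+ 1101100010000010010
= 1110110000001111111
Result 1110110000001111111: MSB = 1 → 483455 − 524288 = -40833.
Addends have opposite signs, so signed overflow cannot occur.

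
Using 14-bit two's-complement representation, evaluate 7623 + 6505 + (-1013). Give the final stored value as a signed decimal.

-3269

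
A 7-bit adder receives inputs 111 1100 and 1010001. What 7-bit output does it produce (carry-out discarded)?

1001101

  1111100
+ 1010001
= 1001101  (discard carry-out 1)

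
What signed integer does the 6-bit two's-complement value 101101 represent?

MSB is 1, so the value is negative.
Invert: 010010. Add 1: 010011 = 19. So the value is −19.

-19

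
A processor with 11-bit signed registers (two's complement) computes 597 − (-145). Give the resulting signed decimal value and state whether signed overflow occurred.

742; no overflow

597 → 01001010101
-145 → 11101101111
Subtract via negate-and-add: invert 11101101111 + 1 = 00010010001 (i.e. 145).
  01001010101
+ 00010010001
= 01011100110
Result 01011100110: MSB = 0 → value 742.
Both addends (after negating the subtrahend) are non-negative and so is the stored result: no signed overflow.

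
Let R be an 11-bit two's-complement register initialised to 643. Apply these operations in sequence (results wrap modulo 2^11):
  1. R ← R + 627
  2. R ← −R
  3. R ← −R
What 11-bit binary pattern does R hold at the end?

Start: R = 643 = 01010000011.
R = 643 + 627 = 1270; wraps to -778 = 10011110110
R = −(-778) = 778 = 01100001010
R = −(778) = -778 = 10011110110

10011110110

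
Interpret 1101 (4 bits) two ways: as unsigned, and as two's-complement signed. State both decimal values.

unsigned = 13, signed = -3

Unsigned: 1101 = 13.
Signed: MSB=1 → 13 − 16 = -3.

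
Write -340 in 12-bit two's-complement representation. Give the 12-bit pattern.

111010101100

|-340| = 340 = 000101010100 in 12 bits.
Invert the bits: 111010101011. Add 1: 111010101100.
Check: 111010101100 reads as 3756 − 4096 = -340.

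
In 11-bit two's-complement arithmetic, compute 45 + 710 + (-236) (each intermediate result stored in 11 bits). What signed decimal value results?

45 + 710 = 755 (01011110011)
755 + (-236) = 519 (01000000111)

519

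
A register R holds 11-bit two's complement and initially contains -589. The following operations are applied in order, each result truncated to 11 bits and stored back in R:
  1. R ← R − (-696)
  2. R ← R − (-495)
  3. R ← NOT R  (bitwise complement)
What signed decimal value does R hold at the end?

Start: R = -589 = 10110110011.
R = -589 − (-696) = 107 = 00001101011
R = 107 − (-495) = 602 = 01001011010
R = NOT 01001011010 = 10110100101 = -603

-603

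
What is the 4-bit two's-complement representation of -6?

|-6| = 6 = 0110 in 4 bits.
Invert the bits: 1001. Add 1: 1010.

1010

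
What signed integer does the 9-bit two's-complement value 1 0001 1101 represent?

-227

MSB is 1, so the value is negative.
Invert: 011100010. Add 1: 011100011 = 227. So the value is −227.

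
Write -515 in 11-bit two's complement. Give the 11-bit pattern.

|-515| = 515 = 01000000011 in 11 bits.
Invert the bits: 10111111100. Add 1: 10111111101.

10111111101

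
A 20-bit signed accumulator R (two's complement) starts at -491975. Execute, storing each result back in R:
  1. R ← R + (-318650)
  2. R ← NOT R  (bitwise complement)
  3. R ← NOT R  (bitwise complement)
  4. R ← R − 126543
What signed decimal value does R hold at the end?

111408

Start: R = -491975 = 10000111111000111001.
R = -491975 + (-318650) = -810625; wraps to 237951 = 00111010000101111111
R = NOT 00111010000101111111 = 11000101111010000000 = -237952
R = NOT 11000101111010000000 = 00111010000101111111 = 237951
R = 237951 − 126543 = 111408 = 00011011001100110000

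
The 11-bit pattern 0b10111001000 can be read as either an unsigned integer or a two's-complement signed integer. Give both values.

unsigned = 1480, signed = -568

Unsigned: 10111001000 = 1480.
Signed: MSB=1 → 1480 − 2048 = -568.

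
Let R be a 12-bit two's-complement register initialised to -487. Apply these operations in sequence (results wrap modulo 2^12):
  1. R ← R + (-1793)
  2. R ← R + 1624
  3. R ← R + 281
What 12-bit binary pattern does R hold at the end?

Start: R = -487 = 111000011001.
R = -487 + (-1793) = -2280; wraps to 1816 = 011100011000
R = 1816 + 1624 = 3440; wraps to -656 = 110101110000
R = -656 + 281 = -375 = 111010001001

111010001001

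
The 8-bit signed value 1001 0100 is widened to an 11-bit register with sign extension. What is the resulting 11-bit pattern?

MSB of 10010100 is 1; replicate it into the new high bits.
111|10010100 → 11110010100 (still -108).

11110010100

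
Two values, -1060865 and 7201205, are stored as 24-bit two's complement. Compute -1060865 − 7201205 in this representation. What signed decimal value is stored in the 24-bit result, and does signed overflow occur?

-8262070; no overflow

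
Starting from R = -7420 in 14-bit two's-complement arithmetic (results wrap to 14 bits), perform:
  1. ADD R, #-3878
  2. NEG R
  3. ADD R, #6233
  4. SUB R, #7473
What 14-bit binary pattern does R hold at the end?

Start: R = -7420 = 10001100000100.
R = -7420 + (-3878) = -11298; wraps to 5086 = 01001111011110
R = −(5086) = -5086 = 10110000100010
R = -5086 + 6233 = 1147 = 00010001111011
R = 1147 − 7473 = -6326 = 10011101001010

10011101001010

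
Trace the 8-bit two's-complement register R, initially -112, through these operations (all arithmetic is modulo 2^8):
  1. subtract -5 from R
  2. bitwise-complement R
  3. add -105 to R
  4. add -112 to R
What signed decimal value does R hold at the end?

-111

Start: R = -112 = 10010000.
R = -112 − (-5) = -107 = 10010101
R = NOT 10010101 = 01101010 = 106
R = 106 + (-105) = 1 = 00000001
R = 1 + (-112) = -111 = 10010001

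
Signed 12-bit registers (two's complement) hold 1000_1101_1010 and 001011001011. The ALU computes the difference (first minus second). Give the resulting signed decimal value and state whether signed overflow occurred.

1551; overflow

1000_1101_1010 → 100011011010 = -1830 (signed)
001011001011 = 715 (signed)
Subtract via negate-and-add: invert 001011001011 + 1 = 110100110101 (i.e. -715).
  100011011010
+ 110100110101
= 011000001111  (discard carry-out 1)
Result 011000001111: MSB = 0 → value 1551.
Both addends (after negating the subtrahend) are negative but the stored result is non-negative: signed overflow. The true value -1830 − 715 = -2545 lies outside [-2048, 2047].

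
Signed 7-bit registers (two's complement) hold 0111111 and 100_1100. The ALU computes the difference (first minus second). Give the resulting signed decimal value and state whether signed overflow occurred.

-13; overflow

0111111 = 63 (signed)
100_1100 → 1001100 = -52 (signed)
Subtract via negate-and-add: invert 1001100 + 1 = 0110100 (i.e. 52).
  0111111
+ 0110100
= 1110011
Result 1110011: MSB = 1 → 115 − 128 = -13.
Both addends (after negating the subtrahend) are non-negative but the stored result is negative: signed overflow. The true value 63 − (-52) = 115 lies outside [-64, 63].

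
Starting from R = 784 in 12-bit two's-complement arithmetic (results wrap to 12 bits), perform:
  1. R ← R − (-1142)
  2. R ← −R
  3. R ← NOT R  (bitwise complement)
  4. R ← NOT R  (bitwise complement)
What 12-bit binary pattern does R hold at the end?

100001111010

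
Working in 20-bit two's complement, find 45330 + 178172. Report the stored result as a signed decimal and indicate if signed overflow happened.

223502; no overflow

45330 → 00001011000100010010
178172 → 00101011011111111100
  00001011000100010010
+ 00101011011111111100
= 00110110100100001110
Result 00110110100100001110: MSB = 0 → value 223502.
Both addends are non-negative and so is the stored result: no signed overflow.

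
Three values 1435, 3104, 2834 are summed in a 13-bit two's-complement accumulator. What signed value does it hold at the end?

1435 + 3104 = 4539 → wraps to -3653 (1000110111011)
-3653 + 2834 = -819 (1110011001101)

-819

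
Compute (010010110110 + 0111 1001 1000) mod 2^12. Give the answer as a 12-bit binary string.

110001001110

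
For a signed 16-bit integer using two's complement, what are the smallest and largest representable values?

min = -32768, max = 32767

Minimum: −2^15 = -32768.
Maximum: 2^15 − 1 = 32767.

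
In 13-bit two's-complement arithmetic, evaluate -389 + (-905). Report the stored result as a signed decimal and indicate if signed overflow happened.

-1294; no overflow

-389 → 1111001111011
-905 → 1110001110111
  1111001111011
+ 1110001110111
= 1101011110010  (discard carry-out 1)
Result 1101011110010: MSB = 1 → 6898 − 8192 = -1294.
Both addends are negative and so is the stored result: no signed overflow.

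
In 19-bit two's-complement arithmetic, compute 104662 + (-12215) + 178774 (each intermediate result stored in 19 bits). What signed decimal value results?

-253067

104662 + (-12215) = 92447 (0010110100100011111)
92447 + 178774 = 271221 → wraps to -253067 (1000010001101110101)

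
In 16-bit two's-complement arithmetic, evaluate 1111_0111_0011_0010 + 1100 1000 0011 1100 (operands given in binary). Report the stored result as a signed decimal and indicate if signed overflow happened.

-16530; no overflow

1111_0111_0011_0010 → 1111011100110010 = -2254 (signed)
1100 1000 0011 1100 → 1100100000111100 = -14276 (signed)
  1111011100110010
+ 1100100000111100
= 1011111101101110  (discard carry-out 1)
Result 1011111101101110: MSB = 1 → 49006 − 65536 = -16530.
Both addends are negative and so is the stored result: no signed overflow.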